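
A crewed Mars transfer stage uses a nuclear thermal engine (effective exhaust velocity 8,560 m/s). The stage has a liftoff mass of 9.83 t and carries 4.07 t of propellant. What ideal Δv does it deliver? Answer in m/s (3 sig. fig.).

Δv ≈ 4580 m/s

m_f = m₀ − m_prop = 9.83 − 4.07 = 5.76 t.
Δv = v_e · ln(m₀/m_f) = 8560.0 × ln(1.707) = 8560.0 × 0.5345 ≈ 4575.3 m/s.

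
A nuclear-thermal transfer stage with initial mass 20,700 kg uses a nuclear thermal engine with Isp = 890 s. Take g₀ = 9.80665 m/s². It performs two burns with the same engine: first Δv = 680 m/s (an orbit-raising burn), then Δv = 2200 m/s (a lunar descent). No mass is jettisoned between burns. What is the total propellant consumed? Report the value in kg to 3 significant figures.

v_e = Isp · g₀ = 890 × 9.80665 = 8727.9 m/s.
After the first burn: m = 20700 × exp(−680/8727.9) = 20700 × 0.92505 = 19,148.5 kg.
After the second burn: m = 19,148.5 × exp(−2200/8727.9) = 19,148.5 × 0.77719 = 14,882 kg.
Total propellant = m₀ − m_final = 20700 − 14,882 = 5,818 kg.

total propellant consumed ≈ 5820 kg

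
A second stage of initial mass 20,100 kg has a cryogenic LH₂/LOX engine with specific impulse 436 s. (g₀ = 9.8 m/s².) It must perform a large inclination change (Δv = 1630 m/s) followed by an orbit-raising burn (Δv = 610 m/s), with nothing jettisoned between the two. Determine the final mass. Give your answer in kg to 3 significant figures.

v_e = Isp · g₀ = 436 × 9.8 = 4272.8 m/s.
After the first burn: m = 20100 × exp(−1630/4272.8) = 20100 × 0.68285 = 13,725.3 kg.
After the second burn: m = 13,725.3 × exp(−610/4272.8) = 13,725.3 × 0.86696 = 11,899.3 kg.

final mass ≈ 11900 kg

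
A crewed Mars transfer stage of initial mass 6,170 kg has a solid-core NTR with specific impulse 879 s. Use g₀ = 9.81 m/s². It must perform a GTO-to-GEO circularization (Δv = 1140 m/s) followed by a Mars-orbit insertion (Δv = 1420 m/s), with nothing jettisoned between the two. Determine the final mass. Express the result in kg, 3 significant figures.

v_e = Isp · g₀ = 879 × 9.81 = 8623.0 m/s.
After the first burn: m = 6170 × exp(−1140/8623.0) = 6170 × 0.87616 = 5,405.91 kg.
After the second burn: m = 5,405.91 × exp(−1420/8623.0) = 5,405.91 × 0.84817 = 4,585.13 kg.

final mass ≈ 4590 kg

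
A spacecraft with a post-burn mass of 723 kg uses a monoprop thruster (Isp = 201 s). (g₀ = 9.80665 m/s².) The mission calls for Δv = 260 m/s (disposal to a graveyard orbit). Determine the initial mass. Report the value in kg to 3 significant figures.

v_e = Isp · g₀ = 201 × 9.80665 = 1971.1 m/s.
From the ideal rocket equation, m₀/m_f = exp(Δv / v_e) = exp(260 / 1971.1) = exp(0.1319) = 1.1410.
m₀ = m_f × 1.1410 = 723 × 1.1410 = 824.943 kg.

initial mass ≈ 825 kg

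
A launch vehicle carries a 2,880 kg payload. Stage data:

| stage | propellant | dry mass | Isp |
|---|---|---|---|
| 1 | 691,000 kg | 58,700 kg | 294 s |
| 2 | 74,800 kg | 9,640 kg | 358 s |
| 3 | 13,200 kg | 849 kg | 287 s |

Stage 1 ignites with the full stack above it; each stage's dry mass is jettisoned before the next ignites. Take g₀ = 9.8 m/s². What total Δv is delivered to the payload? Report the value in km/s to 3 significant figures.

Δv ≈ 13.8 km/s

Ignition mass of stage 1 = 691,000+58,700 + 74,800+9,640 + 13,200+849 + 2,880 = 851,069 kg.
Stage 1: m₀ = 851,069 kg, m_f = 851,069 − 691,000 = 160,069 kg; Δv = 294×9.8×ln(5.317) = 2881.2×1.6709 ≈ 4814 m/s.
Stage 2: m₀ = 101,369 kg, m_f = 101,369 − 74,800 = 26,569 kg; Δv = 358×9.8×ln(3.815) = 3508.4×1.3390 ≈ 4698 m/s.
Stage 3: m₀ = 16,929 kg, m_f = 16,929 − 13,200 = 3,729 kg; Δv = 287×9.8×ln(4.54) = 2812.6×1.5129 ≈ 4255 m/s.
Total Δv = 4814 + 4698 + 4255 = 13767 m/s.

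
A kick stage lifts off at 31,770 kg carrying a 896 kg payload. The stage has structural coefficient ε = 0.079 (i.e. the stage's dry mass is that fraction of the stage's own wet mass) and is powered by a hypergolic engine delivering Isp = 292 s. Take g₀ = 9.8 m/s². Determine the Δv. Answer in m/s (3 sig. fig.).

Stage wet mass = m₀ − payload = 31,770 − 896 = 30,874 kg.
Stage dry mass = ε × stage wet mass = 0.079 × 30,874 = 2,439.05 kg.
Burnout mass m_f = stage dry + payload = 2,439.05 + 896 = 3,335.05 kg.
v_e = Isp · g₀ = 292 × 9.8 = 2861.6 m/s.
Δv = v_e · ln(31,770/3,335.05) = 2861.6 × ln(9.526) = 2861.6 × 2.2540 ≈ 6450 m/s.

Δv ≈ 6450 m/s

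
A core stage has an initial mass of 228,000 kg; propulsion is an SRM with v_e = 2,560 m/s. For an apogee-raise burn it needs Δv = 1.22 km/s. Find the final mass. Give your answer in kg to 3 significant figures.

final mass ≈ 142000 kg

Using Δv = v_e ln(m₀/m_f): m₀/m_f = exp(Δv / v_e) = exp(1220 / 2560.0) = exp(0.4766) = 1.6105.
m_f = m₀ / 1.6105 = 228,000 / 1.6105 = 141,571 kg.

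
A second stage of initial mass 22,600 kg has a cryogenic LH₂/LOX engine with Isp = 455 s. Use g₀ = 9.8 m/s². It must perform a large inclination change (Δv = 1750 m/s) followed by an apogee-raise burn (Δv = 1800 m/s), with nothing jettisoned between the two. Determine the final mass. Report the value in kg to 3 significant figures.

v_e = Isp · g₀ = 455 × 9.8 = 4459.0 m/s.
After the first burn: m = 22600 × exp(−1750/4459.0) = 22600 × 0.67539 = 15,263.8 kg.
After the second burn: m = 15,263.8 × exp(−1800/4459.0) = 15,263.8 × 0.66786 = 10,194.1 kg.

final mass ≈ 10200 kg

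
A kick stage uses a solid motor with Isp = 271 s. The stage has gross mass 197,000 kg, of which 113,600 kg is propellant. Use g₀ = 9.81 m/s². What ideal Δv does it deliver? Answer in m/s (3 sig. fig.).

Δv ≈ 2290 m/s

v_e = Isp · g₀ = 271 × 9.81 = 2658.5 m/s.
m_f = m₀ − m_prop = 197,000 − 113,600 = 83,400 kg.
Δv = v_e · ln(m₀/m_f) = 2658.5 × ln(2.362) = 2658.5 × 0.8596 ≈ 2285.1 m/s.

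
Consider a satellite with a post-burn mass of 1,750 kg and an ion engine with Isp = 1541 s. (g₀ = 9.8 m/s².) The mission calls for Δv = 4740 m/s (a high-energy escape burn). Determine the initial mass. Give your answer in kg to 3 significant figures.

initial mass ≈ 2400 kg

v_e = Isp · g₀ = 1541 × 9.8 = 15101.8 m/s.
Rocket equation: m₀/m_f = exp(Δv / v_e) = exp(4740 / 15101.8) = exp(0.3139) = 1.3687.
m₀ = m_f × 1.3687 = 1,750 × 1.3687 = 2,395.23 kg.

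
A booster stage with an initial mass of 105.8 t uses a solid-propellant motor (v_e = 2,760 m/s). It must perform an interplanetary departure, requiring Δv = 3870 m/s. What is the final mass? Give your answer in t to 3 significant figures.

Using Δv = v_e ln(m₀/m_f): m₀/m_f = exp(Δv / v_e) = exp(3870 / 2760.0) = exp(1.4022) = 4.0640.
m_f = m₀ / 4.0640 = 105.8 / 4.0640 = 26.0335 t.

final mass ≈ 26.0 t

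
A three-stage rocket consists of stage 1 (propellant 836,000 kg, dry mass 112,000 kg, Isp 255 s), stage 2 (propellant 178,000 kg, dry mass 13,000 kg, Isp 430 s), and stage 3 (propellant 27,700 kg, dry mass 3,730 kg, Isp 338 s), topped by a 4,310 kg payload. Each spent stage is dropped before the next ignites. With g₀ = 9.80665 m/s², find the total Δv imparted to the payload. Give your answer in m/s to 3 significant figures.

Δv ≈ 14500 m/s

Ignition mass of stage 1 = 836,000+112,000 + 178,000+13,000 + 27,700+3,730 + 4,310 = 1,174,740 kg.
Stage 1: m₀ = 1,174,740 kg, m_f = 1,174,740 − 836,000 = 338,740 kg; Δv = 255×9.80665×ln(3.468) = 2500.7×1.2436 ≈ 3110 m/s.
Stage 2: m₀ = 226,740 kg, m_f = 226,740 − 178,000 = 48,740 kg; Δv = 430×9.80665×ln(4.652) = 4216.9×1.5373 ≈ 6483 m/s.
Stage 3: m₀ = 35,740 kg, m_f = 35,740 − 27,700 = 8,040 kg; Δv = 338×9.80665×ln(4.445) = 3314.6×1.4918 ≈ 4945 m/s.
Total Δv = 3110 + 6483 + 4945 = 14538 m/s.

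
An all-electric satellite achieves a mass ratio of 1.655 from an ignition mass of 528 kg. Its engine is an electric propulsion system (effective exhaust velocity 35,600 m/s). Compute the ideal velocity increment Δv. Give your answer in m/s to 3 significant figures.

Δv = v_e · ln(1.655) = 35600.0 × 0.5038 ≈ 17935.3 m/s.

Δv ≈ 17900 m/s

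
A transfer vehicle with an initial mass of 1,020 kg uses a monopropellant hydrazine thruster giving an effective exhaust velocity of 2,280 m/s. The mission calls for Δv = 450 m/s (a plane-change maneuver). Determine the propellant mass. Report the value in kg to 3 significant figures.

propellant mass ≈ 183 kg

By the Tsiolkovsky rocket equation, m₀/m_f = exp(Δv / v_e) = exp(450 / 2280.0) = exp(0.1974) = 1.2182.
m_f = 1,020 / 1.2182 = 837.301 kg, so propellant = m₀ − m_f = 1,020 − 837.301 = 182.699 kg.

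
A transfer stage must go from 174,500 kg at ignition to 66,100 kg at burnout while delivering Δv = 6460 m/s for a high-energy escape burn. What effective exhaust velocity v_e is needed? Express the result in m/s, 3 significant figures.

ln(m₀/m_f) = ln(174500/66100) = ln(2.64) = 0.9708.
v_e = Δv / ln(m₀/m_f) = 6460 / 0.9708 = 6654.6 m/s.

v_e ≈ 6650 m/s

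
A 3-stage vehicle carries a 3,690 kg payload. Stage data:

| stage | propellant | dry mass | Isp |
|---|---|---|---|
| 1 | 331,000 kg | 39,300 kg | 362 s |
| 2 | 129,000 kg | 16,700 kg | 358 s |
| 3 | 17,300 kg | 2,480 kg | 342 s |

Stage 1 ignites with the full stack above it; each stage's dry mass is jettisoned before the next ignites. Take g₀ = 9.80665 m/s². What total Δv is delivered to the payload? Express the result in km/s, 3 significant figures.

Ignition mass of stage 1 = 331,000+39,300 + 129,000+16,700 + 17,300+2,480 + 3,690 = 539,470 kg.
Stage 1: m₀ = 539,470 kg, m_f = 539,470 − 331,000 = 208,470 kg; Δv = 362×9.80665×ln(2.588) = 3550.0×0.9508 ≈ 3375 m/s.
Stage 2: m₀ = 169,170 kg, m_f = 169,170 − 129,000 = 40,170 kg; Δv = 358×9.80665×ln(4.211) = 3510.8×1.4378 ≈ 5048 m/s.
Stage 3: m₀ = 23,470 kg, m_f = 23,470 − 17,300 = 6,170 kg; Δv = 342×9.80665×ln(3.804) = 3353.9×1.3360 ≈ 4481 m/s.
Total Δv = 3375 + 5048 + 4481 = 12904 m/s.

Δv ≈ 12.9 km/s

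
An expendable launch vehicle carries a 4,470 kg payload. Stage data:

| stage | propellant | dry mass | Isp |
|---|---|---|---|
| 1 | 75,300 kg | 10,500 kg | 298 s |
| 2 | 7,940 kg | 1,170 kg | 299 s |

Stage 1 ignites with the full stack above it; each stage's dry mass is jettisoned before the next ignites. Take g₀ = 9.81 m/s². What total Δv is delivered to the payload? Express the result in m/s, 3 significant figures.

Ignition mass of stage 1 = 75,300+10,500 + 7,940+1,170 + 4,470 = 99,380 kg.
Stage 1: m₀ = 99,380 kg, m_f = 99,380 − 75,300 = 24,080 kg; Δv = 298×9.81×ln(4.127) = 2923.4×1.4176 ≈ 4144 m/s.
Stage 2: m₀ = 13,580 kg, m_f = 13,580 − 7,940 = 5,640 kg; Δv = 299×9.81×ln(2.408) = 2933.2×0.8787 ≈ 2577 m/s.
Total Δv = 4144 + 2577 = 6721 m/s.

Δv ≈ 6720 m/s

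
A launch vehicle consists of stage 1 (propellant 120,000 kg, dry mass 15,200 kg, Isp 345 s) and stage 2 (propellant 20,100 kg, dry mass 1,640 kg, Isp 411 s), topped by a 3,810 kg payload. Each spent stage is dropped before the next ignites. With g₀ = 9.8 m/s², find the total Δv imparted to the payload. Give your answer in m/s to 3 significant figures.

Δv ≈ 10900 m/s

Ignition mass of stage 1 = 120,000+15,200 + 20,100+1,640 + 3,810 = 160,750 kg.
Stage 1: m₀ = 160,750 kg, m_f = 160,750 − 120,000 = 40,750 kg; Δv = 345×9.8×ln(3.945) = 3381.0×1.3724 ≈ 4640 m/s.
Stage 2: m₀ = 25,550 kg, m_f = 25,550 − 20,100 = 5,450 kg; Δv = 411×9.8×ln(4.688) = 4027.8×1.5450 ≈ 6223 m/s.
Total Δv = 4640 + 6223 = 10863 m/s.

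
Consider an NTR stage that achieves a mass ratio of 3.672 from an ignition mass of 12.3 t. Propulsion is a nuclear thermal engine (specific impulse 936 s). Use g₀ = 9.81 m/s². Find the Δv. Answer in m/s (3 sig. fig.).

Δv ≈ 11900 m/s

v_e = Isp · g₀ = 936 × 9.81 = 9182.2 m/s.
Δv = v_e · ln(3.672) = 9182.2 × 1.3007 ≈ 11943.6 m/s.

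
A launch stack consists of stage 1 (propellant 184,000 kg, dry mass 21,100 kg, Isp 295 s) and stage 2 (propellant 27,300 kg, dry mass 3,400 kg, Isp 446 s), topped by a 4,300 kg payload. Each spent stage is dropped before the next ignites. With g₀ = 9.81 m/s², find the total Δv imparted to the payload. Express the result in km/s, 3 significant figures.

Δv ≈ 10.8 km/s

Ignition mass of stage 1 = 184,000+21,100 + 27,300+3,400 + 4,300 = 240,100 kg.
Stage 1: m₀ = 240,100 kg, m_f = 240,100 − 184,000 = 56,100 kg; Δv = 295×9.81×ln(4.28) = 2894.0×1.4539 ≈ 4208 m/s.
Stage 2: m₀ = 35,000 kg, m_f = 35,000 − 27,300 = 7,700 kg; Δv = 446×9.81×ln(4.545) = 4375.3×1.5141 ≈ 6625 m/s.
Total Δv = 4208 + 6625 = 10833 m/s.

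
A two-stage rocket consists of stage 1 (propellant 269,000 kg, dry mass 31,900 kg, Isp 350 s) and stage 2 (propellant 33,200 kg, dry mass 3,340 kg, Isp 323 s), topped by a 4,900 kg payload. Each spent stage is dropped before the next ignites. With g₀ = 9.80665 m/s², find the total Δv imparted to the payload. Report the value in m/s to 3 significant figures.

Δv ≈ 10400 m/s

Ignition mass of stage 1 = 269,000+31,900 + 33,200+3,340 + 4,900 = 342,340 kg.
Stage 1: m₀ = 342,340 kg, m_f = 342,340 − 269,000 = 73,340 kg; Δv = 350×9.80665×ln(4.668) = 3432.3×1.5407 ≈ 5288 m/s.
Stage 2: m₀ = 41,440 kg, m_f = 41,440 − 33,200 = 8,240 kg; Δv = 323×9.80665×ln(5.029) = 3167.5×1.6152 ≈ 5116 m/s.
Total Δv = 5288 + 5116 = 10404 m/s.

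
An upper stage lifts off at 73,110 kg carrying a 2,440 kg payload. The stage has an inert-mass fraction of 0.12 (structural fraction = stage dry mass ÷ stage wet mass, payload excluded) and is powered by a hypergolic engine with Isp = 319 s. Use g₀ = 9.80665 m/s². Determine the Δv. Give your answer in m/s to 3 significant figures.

Δv ≈ 5950 m/s

Stage wet mass = m₀ − payload = 73,110 − 2,440 = 70,670 kg.
Stage dry mass = ε × stage wet mass = 0.12 × 70,670 = 8,480.4 kg.
Burnout mass m_f = stage dry + payload = 8,480.4 + 2,440 = 10,920.4 kg.
v_e = Isp · g₀ = 319 × 9.80665 = 3128.3 m/s.
Using Δv = v_e ln(m₀/m_f): Δv = v_e · ln(73,110/10,920.4) = 3128.3 × ln(6.695) = 3128.3 × 1.9013 ≈ 5948 m/s.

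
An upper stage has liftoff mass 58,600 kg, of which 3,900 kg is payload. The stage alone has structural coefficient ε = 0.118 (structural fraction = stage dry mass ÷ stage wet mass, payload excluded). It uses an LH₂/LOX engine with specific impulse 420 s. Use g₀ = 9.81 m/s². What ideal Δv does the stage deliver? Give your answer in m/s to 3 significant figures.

Δv ≈ 7140 m/s

Stage wet mass = m₀ − payload = 58,600 − 3,900 = 54,700 kg.
Stage dry mass = ε × stage wet mass = 0.118 × 54,700 = 6,454.6 kg.
Burnout mass m_f = stage dry + payload = 6,454.6 + 3,900 = 10,354.6 kg.
v_e = Isp · g₀ = 420 × 9.81 = 4120.2 m/s.
Δv = v_e · ln(58,600/10,354.6) = 4120.2 × ln(5.659) = 4120.2 × 1.7333 ≈ 7142 m/s.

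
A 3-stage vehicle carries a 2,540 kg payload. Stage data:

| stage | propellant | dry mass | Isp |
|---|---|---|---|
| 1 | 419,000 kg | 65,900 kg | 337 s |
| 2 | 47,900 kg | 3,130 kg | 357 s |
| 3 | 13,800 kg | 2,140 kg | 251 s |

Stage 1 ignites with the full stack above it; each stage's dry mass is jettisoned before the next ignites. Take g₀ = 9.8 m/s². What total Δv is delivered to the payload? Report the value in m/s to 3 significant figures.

Ignition mass of stage 1 = 419,000+65,900 + 47,900+3,130 + 13,800+2,140 + 2,540 = 554,410 kg.
Stage 1: m₀ = 554,410 kg, m_f = 554,410 − 419,000 = 135,410 kg; Δv = 337×9.8×ln(4.094) = 3302.6×1.4096 ≈ 4655 m/s.
Stage 2: m₀ = 69,510 kg, m_f = 69,510 − 47,900 = 21,610 kg; Δv = 357×9.8×ln(3.217) = 3498.6×1.1683 ≈ 4087 m/s.
Stage 3: m₀ = 18,480 kg, m_f = 18,480 − 13,800 = 4,680 kg; Δv = 251×9.8×ln(3.949) = 2459.8×1.3734 ≈ 3378 m/s.
Total Δv = 4655 + 4087 + 3378 = 12120 m/s.

Δv ≈ 12100 m/s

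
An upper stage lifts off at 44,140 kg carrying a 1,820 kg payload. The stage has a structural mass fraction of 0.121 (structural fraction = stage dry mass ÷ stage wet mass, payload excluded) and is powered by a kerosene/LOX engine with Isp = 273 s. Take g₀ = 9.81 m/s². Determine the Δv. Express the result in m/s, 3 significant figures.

Δv ≈ 4950 m/s

Stage wet mass = m₀ − payload = 44,140 − 1,820 = 42,320 kg.
Stage dry mass = ε × stage wet mass = 0.121 × 42,320 = 5,120.72 kg.
Burnout mass m_f = stage dry + payload = 5,120.72 + 1,820 = 6,940.72 kg.
v_e = Isp · g₀ = 273 × 9.81 = 2678.1 m/s.
Using Δv = v_e ln(m₀/m_f): Δv = v_e · ln(44,140/6,940.72) = 2678.1 × ln(6.36) = 2678.1 × 1.8500 ≈ 4954 m/s.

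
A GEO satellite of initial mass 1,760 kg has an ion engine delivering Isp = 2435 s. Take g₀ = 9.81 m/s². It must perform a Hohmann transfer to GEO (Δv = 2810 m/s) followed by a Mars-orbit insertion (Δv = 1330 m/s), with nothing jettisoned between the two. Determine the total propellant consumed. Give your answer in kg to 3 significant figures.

total propellant consumed ≈ 280 kg

v_e = Isp · g₀ = 2435 × 9.81 = 23887.4 m/s.
After the first burn: m = 1760 × exp(−2810/23887.4) = 1760 × 0.88902 = 1,564.68 kg.
After the second burn: m = 1,564.68 × exp(−1330/23887.4) = 1,564.68 × 0.94584 = 1,479.94 kg.
Total propellant = m₀ − m_final = 1760 − 1,479.94 = 280.06 kg.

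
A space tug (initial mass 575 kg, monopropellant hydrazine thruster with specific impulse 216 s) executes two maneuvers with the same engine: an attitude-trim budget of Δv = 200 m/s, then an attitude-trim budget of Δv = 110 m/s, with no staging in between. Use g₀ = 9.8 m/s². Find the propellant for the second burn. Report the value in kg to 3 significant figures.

v_e = Isp · g₀ = 216 × 9.8 = 2116.8 m/s.
After the first burn: m = 575 × exp(−200/2116.8) = 575 × 0.90984 = 523.158 kg.
After the second burn: m = 523.158 × exp(−110/2116.8) = 523.158 × 0.94936 = 496.665 kg.
Second-burn propellant = 523.158 − 496.665 = 26.493 kg.

propellant for the second burn ≈ 26.5 kg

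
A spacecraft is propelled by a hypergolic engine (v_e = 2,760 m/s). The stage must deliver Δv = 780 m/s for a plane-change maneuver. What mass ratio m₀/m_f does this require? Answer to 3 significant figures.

mass ratio ≈ 1.33

By the Tsiolkovsky rocket equation, m₀/m_f = exp(Δv / v_e) = exp(780 / 2760.0) = exp(0.2826) = 1.3266.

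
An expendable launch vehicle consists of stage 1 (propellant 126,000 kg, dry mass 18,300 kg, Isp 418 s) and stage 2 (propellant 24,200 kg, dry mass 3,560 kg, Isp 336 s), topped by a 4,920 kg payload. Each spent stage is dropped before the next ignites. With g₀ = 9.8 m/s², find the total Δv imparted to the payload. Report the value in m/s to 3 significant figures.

Ignition mass of stage 1 = 126,000+18,300 + 24,200+3,560 + 4,920 = 176,980 kg.
Stage 1: m₀ = 176,980 kg, m_f = 176,980 − 126,000 = 50,980 kg; Δv = 418×9.8×ln(3.472) = 4096.4×1.2446 ≈ 5098 m/s.
Stage 2: m₀ = 32,680 kg, m_f = 32,680 − 24,200 = 8,480 kg; Δv = 336×9.8×ln(3.854) = 3292.8×1.3491 ≈ 4442 m/s.
Total Δv = 5098 + 4442 = 9540 m/s.

Δv ≈ 9540 m/s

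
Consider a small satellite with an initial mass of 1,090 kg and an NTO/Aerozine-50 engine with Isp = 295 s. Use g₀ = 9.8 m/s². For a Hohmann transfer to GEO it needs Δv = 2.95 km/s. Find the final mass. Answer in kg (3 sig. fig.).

final mass ≈ 393 kg

v_e = Isp · g₀ = 295 × 9.8 = 2891.0 m/s.
Using Δv = v_e ln(m₀/m_f): m₀/m_f = exp(Δv / v_e) = exp(2950 / 2891.0) = exp(1.0204) = 2.7743.
m_f = m₀ / 2.7743 = 1,090 / 2.7743 = 392.892 kg.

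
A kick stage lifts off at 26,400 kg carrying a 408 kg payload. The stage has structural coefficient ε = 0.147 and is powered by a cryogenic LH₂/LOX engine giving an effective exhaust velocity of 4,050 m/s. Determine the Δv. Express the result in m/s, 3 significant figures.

Stage wet mass = m₀ − payload = 26,400 − 408 = 25,992 kg.
Stage dry mass = ε × stage wet mass = 0.147 × 25,992 = 3,820.82 kg.
Burnout mass m_f = stage dry + payload = 3,820.82 + 408 = 4,228.82 kg.
Δv = v_e · ln(26,400/4,228.82) = 4050.0 × ln(6.243) = 4050.0 × 1.8314 ≈ 7417 m/s.

Δv ≈ 7420 m/s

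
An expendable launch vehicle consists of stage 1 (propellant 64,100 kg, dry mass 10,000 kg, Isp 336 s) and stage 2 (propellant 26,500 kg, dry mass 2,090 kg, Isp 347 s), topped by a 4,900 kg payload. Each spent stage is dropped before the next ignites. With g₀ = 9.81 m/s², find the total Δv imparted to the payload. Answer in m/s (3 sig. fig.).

Δv ≈ 8320 m/s

Ignition mass of stage 1 = 64,100+10,000 + 26,500+2,090 + 4,900 = 107,590 kg.
Stage 1: m₀ = 107,590 kg, m_f = 107,590 − 64,100 = 43,490 kg; Δv = 336×9.81×ln(2.474) = 3296.2×0.9058 ≈ 2986 m/s.
Stage 2: m₀ = 33,490 kg, m_f = 33,490 − 26,500 = 6,990 kg; Δv = 347×9.81×ln(4.791) = 3404.1×1.5668 ≈ 5333 m/s.
Total Δv = 2986 + 5333 = 8319 m/s.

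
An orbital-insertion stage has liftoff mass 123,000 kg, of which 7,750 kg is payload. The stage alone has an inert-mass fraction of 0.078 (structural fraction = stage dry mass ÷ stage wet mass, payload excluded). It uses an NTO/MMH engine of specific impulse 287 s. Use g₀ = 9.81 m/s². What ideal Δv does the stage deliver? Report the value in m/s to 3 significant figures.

Δv ≈ 5620 m/s

Stage wet mass = m₀ − payload = 123,000 − 7,750 = 115,250 kg.
Stage dry mass = ε × stage wet mass = 0.078 × 115,250 = 8,989.5 kg.
Burnout mass m_f = stage dry + payload = 8,989.5 + 7,750 = 16,739.5 kg.
v_e = Isp · g₀ = 287 × 9.81 = 2815.5 m/s.
By the Tsiolkovsky rocket equation, Δv = v_e · ln(123,000/16,739.5) = 2815.5 × ln(7.348) = 2815.5 × 1.9944 ≈ 5615 m/s.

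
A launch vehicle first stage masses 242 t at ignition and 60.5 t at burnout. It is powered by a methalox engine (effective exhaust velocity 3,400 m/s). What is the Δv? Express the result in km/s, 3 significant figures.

Δv = v_e · ln(m₀/m_f) = 3400.0 × ln(4) = 3400.0 × 1.3863 ≈ 4713.4 m/s.

Δv ≈ 4.71 km/s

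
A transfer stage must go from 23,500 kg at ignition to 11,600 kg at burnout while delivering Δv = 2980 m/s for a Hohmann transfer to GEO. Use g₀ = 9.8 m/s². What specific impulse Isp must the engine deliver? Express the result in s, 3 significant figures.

ln(m₀/m_f) = ln(23500/11600) = ln(2.026) = 0.7060.
By the Tsiolkovsky rocket equation, v_e = Δv / ln(m₀/m_f) = 2980 / 0.7060 = 4221.0 m/s.
Isp = v_e / g₀ = 4221.0 / 9.8 = 430.7 s.

Isp ≈ 431 s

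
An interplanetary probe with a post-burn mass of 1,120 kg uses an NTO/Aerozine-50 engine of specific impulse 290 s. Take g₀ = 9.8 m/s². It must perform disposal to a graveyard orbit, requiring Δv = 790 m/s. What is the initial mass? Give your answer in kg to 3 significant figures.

initial mass ≈ 1480 kg

v_e = Isp · g₀ = 290 × 9.8 = 2842.0 m/s.
From the ideal rocket equation, m₀/m_f = exp(Δv / v_e) = exp(790 / 2842.0) = exp(0.2780) = 1.3205.
m₀ = m_f × 1.3205 = 1,120 × 1.3205 = 1,478.96 kg.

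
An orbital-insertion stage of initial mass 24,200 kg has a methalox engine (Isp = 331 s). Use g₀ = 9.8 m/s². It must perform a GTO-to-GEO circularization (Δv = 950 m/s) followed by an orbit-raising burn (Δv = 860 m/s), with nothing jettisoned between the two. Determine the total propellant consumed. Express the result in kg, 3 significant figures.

total propellant consumed ≈ 10300 kg

v_e = Isp · g₀ = 331 × 9.8 = 3243.8 m/s.
After the first burn: m = 24200 × exp(−950/3243.8) = 24200 × 0.74612 = 18,056.1 kg.
After the second burn: m = 18,056.1 × exp(−860/3243.8) = 18,056.1 × 0.76711 = 13,851 kg.
Total propellant = m₀ − m_final = 24200 − 13,851 = 10,349 kg.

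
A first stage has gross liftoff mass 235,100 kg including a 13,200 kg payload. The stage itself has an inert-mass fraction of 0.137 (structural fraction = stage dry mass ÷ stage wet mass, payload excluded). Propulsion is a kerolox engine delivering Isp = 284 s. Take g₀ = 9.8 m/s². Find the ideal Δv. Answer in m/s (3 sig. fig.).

Stage wet mass = m₀ − payload = 235,100 − 13,200 = 221,900 kg.
Stage dry mass = ε × stage wet mass = 0.137 × 221,900 = 30,400.3 kg.
Burnout mass m_f = stage dry + payload = 30,400.3 + 13,200 = 43,600.3 kg.
v_e = Isp · g₀ = 284 × 9.8 = 2783.2 m/s.
By the Tsiolkovsky rocket equation, Δv = v_e · ln(235,100/43,600.3) = 2783.2 × ln(5.392) = 2783.2 × 1.6849 ≈ 4690 m/s.

Δv ≈ 4690 m/s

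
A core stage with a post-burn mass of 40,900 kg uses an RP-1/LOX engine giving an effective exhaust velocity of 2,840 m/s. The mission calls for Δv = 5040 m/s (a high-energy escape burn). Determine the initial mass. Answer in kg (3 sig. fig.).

From the ideal rocket equation, m₀/m_f = exp(Δv / v_e) = exp(5040 / 2840.0) = exp(1.7746) = 5.8982.
m₀ = m_f × 5.8982 = 40,900 × 5.8982 = 241,236 kg.

initial mass ≈ 241000 kg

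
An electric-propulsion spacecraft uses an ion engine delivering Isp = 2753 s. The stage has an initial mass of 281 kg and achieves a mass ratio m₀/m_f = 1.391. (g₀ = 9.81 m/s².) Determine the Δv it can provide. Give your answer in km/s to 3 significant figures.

v_e = Isp · g₀ = 2753 × 9.81 = 27006.9 m/s.
Δv = v_e · ln(1.391) = 27006.9 × 0.3300 ≈ 8912.9 m/s.

Δv ≈ 8.91 km/s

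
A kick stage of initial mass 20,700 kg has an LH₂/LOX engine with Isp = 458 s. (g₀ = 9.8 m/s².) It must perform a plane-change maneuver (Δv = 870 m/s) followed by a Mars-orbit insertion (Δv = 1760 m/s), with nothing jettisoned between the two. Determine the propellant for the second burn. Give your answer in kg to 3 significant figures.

propellant for the second burn ≈ 5530 kg

v_e = Isp · g₀ = 458 × 9.8 = 4488.4 m/s.
After the first burn: m = 20700 × exp(−870/4488.4) = 20700 × 0.82380 = 17,052.7 kg.
After the second burn: m = 17,052.7 × exp(−1760/4488.4) = 17,052.7 × 0.67562 = 11,521.1 kg.
Second-burn propellant = 17,052.7 − 11,521.1 = 5,531.6 kg.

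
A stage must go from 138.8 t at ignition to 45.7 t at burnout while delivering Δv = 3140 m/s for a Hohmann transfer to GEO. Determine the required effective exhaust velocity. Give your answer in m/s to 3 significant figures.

v_e ≈ 2830 m/s

ln(m₀/m_f) = ln(138800/45700) = ln(3.037) = 1.1109.
v_e = Δv / ln(m₀/m_f) = 3140 / 1.1109 = 2826.4 m/s.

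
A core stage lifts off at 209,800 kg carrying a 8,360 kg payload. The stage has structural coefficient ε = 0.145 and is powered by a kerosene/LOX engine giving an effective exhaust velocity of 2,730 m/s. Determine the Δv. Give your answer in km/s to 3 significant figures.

Δv ≈ 4.70 km/s

Stage wet mass = m₀ − payload = 209,800 − 8,360 = 201,440 kg.
Stage dry mass = ε × stage wet mass = 0.145 × 201,440 = 29,208.8 kg.
Burnout mass m_f = stage dry + payload = 29,208.8 + 8,360 = 37,568.8 kg.
Δv = v_e · ln(209,800/37,568.8) = 2730.0 × ln(5.584) = 2730.0 × 1.7200 ≈ 4696 m/s.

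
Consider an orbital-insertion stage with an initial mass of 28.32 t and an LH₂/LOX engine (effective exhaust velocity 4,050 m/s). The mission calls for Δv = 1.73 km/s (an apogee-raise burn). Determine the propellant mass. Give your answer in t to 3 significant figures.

propellant mass ≈ 9.85 t

m₀/m_f = exp(Δv / v_e) = exp(1730 / 4050.0) = exp(0.4272) = 1.5329.
m_f = 28.32 / 1.5329 = 18.4748 t, so propellant = m₀ − m_f = 28.32 − 18.4748 = 9.8452 t.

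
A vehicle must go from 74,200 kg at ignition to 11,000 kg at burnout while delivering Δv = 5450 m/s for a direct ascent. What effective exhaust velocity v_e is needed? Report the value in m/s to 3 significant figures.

ln(m₀/m_f) = ln(74200/11000) = ln(6.745) = 1.9089.
v_e = Δv / ln(m₀/m_f) = 5450 / 1.9089 = 2855.1 m/s.

v_e ≈ 2860 m/s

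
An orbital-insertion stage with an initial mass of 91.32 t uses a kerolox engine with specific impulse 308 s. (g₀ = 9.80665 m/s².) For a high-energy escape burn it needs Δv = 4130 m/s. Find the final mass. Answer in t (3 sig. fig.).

final mass ≈ 23.3 t

v_e = Isp · g₀ = 308 × 9.80665 = 3020.4 m/s.
By the Tsiolkovsky rocket equation, m₀/m_f = exp(Δv / v_e) = exp(4130 / 3020.4) = exp(1.3673) = 3.9249.
m_f = m₀ / 3.9249 = 91.32 / 3.9249 = 23.2668 t.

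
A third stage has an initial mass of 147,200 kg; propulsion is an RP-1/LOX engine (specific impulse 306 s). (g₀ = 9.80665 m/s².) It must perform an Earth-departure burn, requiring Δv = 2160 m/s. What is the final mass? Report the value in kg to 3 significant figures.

v_e = Isp · g₀ = 306 × 9.80665 = 3000.8 m/s.
From the ideal rocket equation, m₀/m_f = exp(Δv / v_e) = exp(2160 / 3000.8) = exp(0.7198) = 2.0540.
m_f = m₀ / 2.0540 = 147,200 / 2.0540 = 71,665 kg.

final mass ≈ 71700 kg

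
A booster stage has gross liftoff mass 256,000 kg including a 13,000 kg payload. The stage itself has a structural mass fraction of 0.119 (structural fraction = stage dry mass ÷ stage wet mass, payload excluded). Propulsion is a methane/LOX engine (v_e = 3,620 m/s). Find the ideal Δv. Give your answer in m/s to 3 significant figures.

Δv ≈ 6550 m/s

Stage wet mass = m₀ − payload = 256,000 − 13,000 = 243,000 kg.
Stage dry mass = ε × stage wet mass = 0.119 × 243,000 = 28,917 kg.
Burnout mass m_f = stage dry + payload = 28,917 + 13,000 = 41,917 kg.
From the ideal rocket equation, Δv = v_e · ln(256,000/41,917) = 3620.0 × ln(6.107) = 3620.0 × 1.8095 ≈ 6550 m/s.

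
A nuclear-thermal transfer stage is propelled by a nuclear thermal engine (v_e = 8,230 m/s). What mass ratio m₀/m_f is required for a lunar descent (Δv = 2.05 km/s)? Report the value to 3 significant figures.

m₀/m_f = exp(Δv / v_e) = exp(2050 / 8230.0) = exp(0.2491) = 1.2829.

mass ratio ≈ 1.28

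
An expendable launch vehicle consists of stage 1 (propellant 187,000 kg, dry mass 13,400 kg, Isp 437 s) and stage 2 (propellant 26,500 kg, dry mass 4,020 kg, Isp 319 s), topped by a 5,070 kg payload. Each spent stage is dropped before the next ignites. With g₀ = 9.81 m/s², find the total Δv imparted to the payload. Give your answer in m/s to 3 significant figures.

Δv ≈ 11000 m/s

Ignition mass of stage 1 = 187,000+13,400 + 26,500+4,020 + 5,070 = 235,990 kg.
Stage 1: m₀ = 235,990 kg, m_f = 235,990 − 187,000 = 48,990 kg; Δv = 437×9.81×ln(4.817) = 4287.0×1.5722 ≈ 6740 m/s.
Stage 2: m₀ = 35,590 kg, m_f = 35,590 − 26,500 = 9,090 kg; Δv = 319×9.81×ln(3.915) = 3129.4×1.3649 ≈ 4271 m/s.
Total Δv = 6740 + 4271 = 11011 m/s.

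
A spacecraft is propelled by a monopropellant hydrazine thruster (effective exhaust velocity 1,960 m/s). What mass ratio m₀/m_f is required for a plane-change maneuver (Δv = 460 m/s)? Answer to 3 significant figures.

Using Δv = v_e ln(m₀/m_f): m₀/m_f = exp(Δv / v_e) = exp(460 / 1960.0) = exp(0.2347) = 1.2645.

mass ratio ≈ 1.26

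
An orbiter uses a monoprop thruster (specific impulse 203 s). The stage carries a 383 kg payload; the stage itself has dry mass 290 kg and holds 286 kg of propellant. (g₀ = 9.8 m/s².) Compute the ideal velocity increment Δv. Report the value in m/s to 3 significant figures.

Δv ≈ 705 m/s

v_e = Isp · g₀ = 203 × 9.8 = 1989.4 m/s.
m₀ = payload + dry + propellant = 383 + 290 + 286 = 959 kg.
m_f = payload + dry = 383 + 290 = 673 kg.
From the ideal rocket equation, Δv = v_e · ln(m₀/m_f) = 1989.4 × ln(1.425) = 1989.4 × 0.3541 ≈ 704.5 m/s.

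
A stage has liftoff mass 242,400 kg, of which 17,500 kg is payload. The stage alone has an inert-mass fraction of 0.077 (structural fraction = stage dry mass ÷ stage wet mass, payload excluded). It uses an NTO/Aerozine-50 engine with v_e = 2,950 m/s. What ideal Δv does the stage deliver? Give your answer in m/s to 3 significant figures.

Δv ≈ 5720 m/s

Stage wet mass = m₀ − payload = 242,400 − 17,500 = 224,900 kg.
Stage dry mass = ε × stage wet mass = 0.077 × 224,900 = 17,317.3 kg.
Burnout mass m_f = stage dry + payload = 17,317.3 + 17,500 = 34,817.3 kg.
By the Tsiolkovsky rocket equation, Δv = v_e · ln(242,400/34,817.3) = 2950.0 × ln(6.962) = 2950.0 × 1.9405 ≈ 5724 m/s.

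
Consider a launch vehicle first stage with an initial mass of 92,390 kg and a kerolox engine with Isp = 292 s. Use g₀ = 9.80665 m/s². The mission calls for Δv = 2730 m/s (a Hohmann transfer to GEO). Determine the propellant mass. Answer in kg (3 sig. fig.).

v_e = Isp · g₀ = 292 × 9.80665 = 2863.5 m/s.
From the ideal rocket equation, m₀/m_f = exp(Δv / v_e) = exp(2730 / 2863.5) = exp(0.9534) = 2.5944.
m_f = 92,390 / 2.5944 = 35,611.3 kg, so propellant = m₀ − m_f = 92,390 − 35,611.3 = 56,778.7 kg.

propellant mass ≈ 56800 kg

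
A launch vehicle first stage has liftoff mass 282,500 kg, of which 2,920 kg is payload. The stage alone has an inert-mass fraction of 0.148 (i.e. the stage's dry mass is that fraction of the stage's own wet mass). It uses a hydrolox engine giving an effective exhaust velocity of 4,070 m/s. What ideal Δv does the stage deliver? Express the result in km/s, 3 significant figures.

Stage wet mass = m₀ − payload = 282,500 − 2,920 = 279,580 kg.
Stage dry mass = ε × stage wet mass = 0.148 × 279,580 = 41,377.8 kg.
Burnout mass m_f = stage dry + payload = 41,377.8 + 2,920 = 44,297.8 kg.
Rocket equation: Δv = v_e · ln(282,500/44,297.8) = 4070.0 × ln(6.377) = 4070.0 × 1.8527 ≈ 7541 m/s.

Δv ≈ 7.54 km/s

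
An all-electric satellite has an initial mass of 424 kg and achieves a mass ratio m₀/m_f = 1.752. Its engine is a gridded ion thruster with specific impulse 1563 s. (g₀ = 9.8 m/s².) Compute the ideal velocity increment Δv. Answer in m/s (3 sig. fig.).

Δv ≈ 8590 m/s

v_e = Isp · g₀ = 1563 × 9.8 = 15317.4 m/s.
Δv = v_e · ln(1.752) = 15317.4 × 0.5608 ≈ 8589.4 m/s.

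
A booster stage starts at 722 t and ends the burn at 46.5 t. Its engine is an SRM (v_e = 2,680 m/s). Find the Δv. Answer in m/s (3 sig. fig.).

By the Tsiolkovsky rocket equation, Δv = v_e · ln(m₀/m_f) = 2680.0 × ln(15.53) = 2680.0 × 2.7426 ≈ 7350.1 m/s.

Δv ≈ 7350 m/s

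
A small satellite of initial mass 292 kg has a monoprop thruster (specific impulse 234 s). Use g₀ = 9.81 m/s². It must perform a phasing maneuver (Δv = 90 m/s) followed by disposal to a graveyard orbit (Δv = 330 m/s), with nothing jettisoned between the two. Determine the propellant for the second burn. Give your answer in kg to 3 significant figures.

propellant for the second burn ≈ 37.6 kg

v_e = Isp · g₀ = 234 × 9.81 = 2295.5 m/s.
After the first burn: m = 292 × exp(−90/2295.5) = 292 × 0.96155 = 280.773 kg.
After the second burn: m = 280.773 × exp(−330/2295.5) = 280.773 × 0.86610 = 243.177 kg.
Second-burn propellant = 280.773 − 243.177 = 37.596 kg.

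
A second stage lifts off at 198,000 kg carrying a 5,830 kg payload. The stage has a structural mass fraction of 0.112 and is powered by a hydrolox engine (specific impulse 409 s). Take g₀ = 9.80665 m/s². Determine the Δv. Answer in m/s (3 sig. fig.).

Stage wet mass = m₀ − payload = 198,000 − 5,830 = 192,170 kg.
Stage dry mass = ε × stage wet mass = 0.112 × 192,170 = 21,523 kg.
Burnout mass m_f = stage dry + payload = 21,523 + 5,830 = 27,353 kg.
v_e = Isp · g₀ = 409 × 9.80665 = 4010.9 m/s.
Δv = v_e · ln(198,000/27,353) = 4010.9 × ln(7.239) = 4010.9 × 1.9794 ≈ 7939 m/s.

Δv ≈ 7940 m/s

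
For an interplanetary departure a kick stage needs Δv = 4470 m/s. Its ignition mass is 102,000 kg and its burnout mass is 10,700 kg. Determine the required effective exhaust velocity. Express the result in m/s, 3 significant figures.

ln(m₀/m_f) = ln(102000/10700) = ln(9.533) = 2.2547.
From the ideal rocket equation, v_e = Δv / ln(m₀/m_f) = 4470 / 2.2547 = 1982.5 m/s.

v_e ≈ 1980 m/s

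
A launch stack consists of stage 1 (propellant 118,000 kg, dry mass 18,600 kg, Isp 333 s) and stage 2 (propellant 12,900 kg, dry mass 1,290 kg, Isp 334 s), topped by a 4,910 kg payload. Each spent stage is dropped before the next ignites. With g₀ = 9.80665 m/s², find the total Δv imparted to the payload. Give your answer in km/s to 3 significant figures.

Ignition mass of stage 1 = 118,000+18,600 + 12,900+1,290 + 4,910 = 155,700 kg.
Stage 1: m₀ = 155,700 kg, m_f = 155,700 − 118,000 = 37,700 kg; Δv = 333×9.80665×ln(4.13) = 3265.6×1.4183 ≈ 4632 m/s.
Stage 2: m₀ = 19,100 kg, m_f = 19,100 − 12,900 = 6,200 kg; Δv = 334×9.80665×ln(3.081) = 3275.4×1.1251 ≈ 3685 m/s.
Total Δv = 4632 + 3685 = 8317 m/s.

Δv ≈ 8.32 km/s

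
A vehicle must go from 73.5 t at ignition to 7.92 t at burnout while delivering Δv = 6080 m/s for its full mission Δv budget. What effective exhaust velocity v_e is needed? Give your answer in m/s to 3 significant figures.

ln(m₀/m_f) = ln(73500/7920) = ln(9.28) = 2.2279.
Rocket equation: v_e = Δv / ln(m₀/m_f) = 6080 / 2.2279 = 2729.0 m/s.

v_e ≈ 2730 m/s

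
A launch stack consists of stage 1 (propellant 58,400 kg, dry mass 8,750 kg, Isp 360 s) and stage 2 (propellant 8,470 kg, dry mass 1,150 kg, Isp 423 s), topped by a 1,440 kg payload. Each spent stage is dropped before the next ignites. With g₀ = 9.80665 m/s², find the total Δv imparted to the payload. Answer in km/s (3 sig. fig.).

Ignition mass of stage 1 = 58,400+8,750 + 8,470+1,150 + 1,440 = 78,210 kg.
Stage 1: m₀ = 78,210 kg, m_f = 78,210 − 58,400 = 19,810 kg; Δv = 360×9.80665×ln(3.948) = 3530.4×1.3732 ≈ 4848 m/s.
Stage 2: m₀ = 11,060 kg, m_f = 11,060 − 8,470 = 2,590 kg; Δv = 423×9.80665×ln(4.27) = 4148.2×1.4517 ≈ 6022 m/s.
Total Δv = 4848 + 6022 = 10870 m/s.

Δv ≈ 10.9 km/s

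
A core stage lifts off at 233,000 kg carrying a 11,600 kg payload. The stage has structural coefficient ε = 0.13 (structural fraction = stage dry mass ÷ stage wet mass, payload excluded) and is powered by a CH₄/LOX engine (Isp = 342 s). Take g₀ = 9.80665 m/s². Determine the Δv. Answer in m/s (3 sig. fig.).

Stage wet mass = m₀ − payload = 233,000 − 11,600 = 221,400 kg.
Stage dry mass = ε × stage wet mass = 0.13 × 221,400 = 28,782 kg.
Burnout mass m_f = stage dry + payload = 28,782 + 11,600 = 40,382 kg.
v_e = Isp · g₀ = 342 × 9.80665 = 3353.9 m/s.
Δv = v_e · ln(233,000/40,382) = 3353.9 × ln(5.77) = 3353.9 × 1.7527 ≈ 5878 m/s.

Δv ≈ 5880 m/s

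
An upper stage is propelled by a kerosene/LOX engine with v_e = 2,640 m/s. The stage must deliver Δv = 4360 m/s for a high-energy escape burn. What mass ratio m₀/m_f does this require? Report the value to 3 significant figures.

Rocket equation: m₀/m_f = exp(Δv / v_e) = exp(4360 / 2640.0) = exp(1.6515) = 5.2149.

mass ratio ≈ 5.21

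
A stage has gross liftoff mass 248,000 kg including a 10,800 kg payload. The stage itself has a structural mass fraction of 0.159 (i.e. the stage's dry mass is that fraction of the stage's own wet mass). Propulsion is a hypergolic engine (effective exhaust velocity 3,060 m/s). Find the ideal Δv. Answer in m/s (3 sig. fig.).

Δv ≈ 4990 m/s

Stage wet mass = m₀ − payload = 248,000 − 10,800 = 237,200 kg.
Stage dry mass = ε × stage wet mass = 0.159 × 237,200 = 37,714.8 kg.
Burnout mass m_f = stage dry + payload = 37,714.8 + 10,800 = 48,514.8 kg.
By the Tsiolkovsky rocket equation, Δv = v_e · ln(248,000/48,514.8) = 3060.0 × ln(5.112) = 3060.0 × 1.6316 ≈ 4993 m/s.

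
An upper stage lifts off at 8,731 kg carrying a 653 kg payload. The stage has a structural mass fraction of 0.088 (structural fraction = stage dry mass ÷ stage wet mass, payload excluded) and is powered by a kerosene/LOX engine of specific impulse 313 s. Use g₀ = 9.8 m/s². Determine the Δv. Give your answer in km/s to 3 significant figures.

Δv ≈ 5.69 km/s

Stage wet mass = m₀ − payload = 8,731 − 653 = 8,078 kg.
Stage dry mass = ε × stage wet mass = 0.088 × 8,078 = 710.864 kg.
Burnout mass m_f = stage dry + payload = 710.864 + 653 = 1,363.864 kg.
v_e = Isp · g₀ = 313 × 9.8 = 3067.4 m/s.
Δv = v_e · ln(8,731/1,363.864) = 3067.4 × ln(6.402) = 3067.4 × 1.8566 ≈ 5695 m/s.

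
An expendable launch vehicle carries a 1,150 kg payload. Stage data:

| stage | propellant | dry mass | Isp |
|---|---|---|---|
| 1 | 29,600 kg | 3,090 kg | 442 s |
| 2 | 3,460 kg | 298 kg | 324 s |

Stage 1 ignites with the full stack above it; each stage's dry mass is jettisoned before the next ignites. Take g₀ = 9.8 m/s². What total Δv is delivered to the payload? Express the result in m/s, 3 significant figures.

Δv ≈ 10600 m/s

Ignition mass of stage 1 = 29,600+3,090 + 3,460+298 + 1,150 = 37,598 kg.
Stage 1: m₀ = 37,598 kg, m_f = 37,598 − 29,600 = 7,998 kg; Δv = 442×9.8×ln(4.701) = 4331.6×1.5478 ≈ 6704 m/s.
Stage 2: m₀ = 4,908 kg, m_f = 4,908 − 3,460 = 1,448 kg; Δv = 324×9.8×ln(3.39) = 3175.2×1.2207 ≈ 3876 m/s.
Total Δv = 6704 + 3876 = 10580 m/s.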